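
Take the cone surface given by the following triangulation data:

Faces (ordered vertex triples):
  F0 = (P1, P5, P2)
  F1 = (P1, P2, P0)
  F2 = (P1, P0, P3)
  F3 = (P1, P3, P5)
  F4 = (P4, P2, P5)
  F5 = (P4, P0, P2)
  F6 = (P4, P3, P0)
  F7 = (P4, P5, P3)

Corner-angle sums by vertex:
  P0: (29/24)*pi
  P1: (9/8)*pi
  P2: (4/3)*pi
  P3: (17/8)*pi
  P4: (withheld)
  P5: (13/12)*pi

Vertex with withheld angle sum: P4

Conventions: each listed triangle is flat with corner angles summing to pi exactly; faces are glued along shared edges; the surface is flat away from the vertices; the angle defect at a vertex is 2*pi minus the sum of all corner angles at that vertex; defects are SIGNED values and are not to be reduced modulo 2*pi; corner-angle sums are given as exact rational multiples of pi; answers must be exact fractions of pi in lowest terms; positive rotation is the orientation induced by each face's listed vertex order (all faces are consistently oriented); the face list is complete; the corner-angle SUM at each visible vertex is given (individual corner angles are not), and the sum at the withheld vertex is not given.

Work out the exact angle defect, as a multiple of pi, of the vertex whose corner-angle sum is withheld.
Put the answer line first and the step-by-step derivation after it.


Answer: defect(P4) = (7/8)*pi

V = 6, E = 12, F = 8; chi = V - E + F = 2
Gauss-Bonnet: total defect = 2*pi*chi = 4*pi; visible defects sum to (25/8)*pi


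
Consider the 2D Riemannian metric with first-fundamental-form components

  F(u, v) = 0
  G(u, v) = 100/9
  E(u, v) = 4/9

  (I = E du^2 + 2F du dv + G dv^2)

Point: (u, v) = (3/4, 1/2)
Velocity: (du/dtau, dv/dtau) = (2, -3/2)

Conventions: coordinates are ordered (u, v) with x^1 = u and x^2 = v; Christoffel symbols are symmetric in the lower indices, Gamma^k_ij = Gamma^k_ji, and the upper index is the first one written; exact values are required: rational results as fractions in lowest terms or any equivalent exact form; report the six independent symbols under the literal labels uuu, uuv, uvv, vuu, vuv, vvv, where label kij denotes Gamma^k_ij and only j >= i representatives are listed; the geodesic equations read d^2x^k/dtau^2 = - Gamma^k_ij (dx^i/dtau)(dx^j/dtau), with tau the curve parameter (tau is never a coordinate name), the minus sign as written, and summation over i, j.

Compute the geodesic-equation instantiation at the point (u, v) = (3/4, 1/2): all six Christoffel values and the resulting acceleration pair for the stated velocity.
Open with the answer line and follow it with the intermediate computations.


Answer: Gamma_uuu = 0, Gamma_uuv = 0, Gamma_uvv = 0, Gamma_vuu = 0, Gamma_vuv = 0, Gamma_vvv = 0; accelerations (d^2u/dtau^2, d^2v/dtau^2) = (0, 0)

E = 4/9, F = 0, G = 100/9 at the point
E_u = 0, E_v = 0, F_u = 0, F_v = 0, G_u = 0, G_v = 0
EG - F^2 = 400/81;  g^inv = (81/400) * [[100/9, 0], [0, 4/9]]
first-kind symbols [ij,l] = (1/2)(d_i g_jl + d_j g_il - d_l g_ij): [uu,u] = E_u/2 = 0, [uu,v] = F_u - E_v/2 = 0, [uv,u] = E_v/2 = 0, [uv,v] = G_u/2 = 0, [vv,u] = F_v - G_u/2 = 0, [vv,v] = G_v/2 = 0
Gamma^u_ij = (G*[ij,u] - F*[ij,v])/(EG - F^2), Gamma^v_ij = (E*[ij,v] - F*[ij,u])/(EG - F^2)
Gamma_uuu = 0, Gamma_uuv = 0, Gamma_uvv = 0, Gamma_vuu = 0, Gamma_vuv = 0, Gamma_vvv = 0
d^2u/dtau^2 = -(Gamma_uuu*(2)^2 + 2*Gamma_uuv*(2)*(-3/2) + Gamma_uvv*(-3/2)^2) = 0
d^2v/dtau^2 = -(Gamma_vuu*(2)^2 + 2*Gamma_vuv*(2)*(-3/2) + Gamma_vvv*(-3/2)^2) = 0


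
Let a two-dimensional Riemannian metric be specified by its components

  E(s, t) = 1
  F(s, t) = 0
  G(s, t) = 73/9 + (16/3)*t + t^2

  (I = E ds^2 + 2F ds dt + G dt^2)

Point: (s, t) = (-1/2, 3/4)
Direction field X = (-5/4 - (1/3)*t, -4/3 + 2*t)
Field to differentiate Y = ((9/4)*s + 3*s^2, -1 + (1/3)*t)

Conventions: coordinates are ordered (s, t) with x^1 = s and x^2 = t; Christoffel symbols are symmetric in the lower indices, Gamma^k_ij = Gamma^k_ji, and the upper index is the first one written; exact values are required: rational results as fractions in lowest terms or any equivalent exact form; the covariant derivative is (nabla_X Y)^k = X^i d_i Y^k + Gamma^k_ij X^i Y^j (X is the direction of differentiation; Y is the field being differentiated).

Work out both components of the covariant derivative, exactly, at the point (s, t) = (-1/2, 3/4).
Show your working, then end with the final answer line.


E = 1, F = 0, G = 1825/144 at the point
E_s = 0, E_t = 0, F_s = 0, F_t = 0, G_s = 0, G_t = 41/6
EG - F^2 = 1825/144;  g^inv = (144/1825) * [[1825/144, 0], [0, 1]]
first-kind symbols [ij,l] = (1/2)(d_i g_jl + d_j g_il - d_l g_ij): [ss,s] = E_s/2 = 0, [ss,t] = F_s - E_t/2 = 0, [st,s] = E_t/2 = 0, [st,t] = G_s/2 = 0, [tt,s] = F_t - G_s/2 = 0, [tt,t] = G_t/2 = 41/12
Gamma^s_ij = (G*[ij,s] - F*[ij,t])/(EG - F^2), Gamma^t_ij = (E*[ij,t] - F*[ij,s])/(EG - F^2)
Gamma_sss = 0, Gamma_sst = 0, Gamma_stt = 0, Gamma_tss = 0, Gamma_tst = 0, Gamma_ttt = 492/1825
X = (-3/2, 1/6), Y = (-3/8, -3/4) at the point

Answer: (nabla_X Y)^s = 9/8, (nabla_X Y)^t = 359/16425


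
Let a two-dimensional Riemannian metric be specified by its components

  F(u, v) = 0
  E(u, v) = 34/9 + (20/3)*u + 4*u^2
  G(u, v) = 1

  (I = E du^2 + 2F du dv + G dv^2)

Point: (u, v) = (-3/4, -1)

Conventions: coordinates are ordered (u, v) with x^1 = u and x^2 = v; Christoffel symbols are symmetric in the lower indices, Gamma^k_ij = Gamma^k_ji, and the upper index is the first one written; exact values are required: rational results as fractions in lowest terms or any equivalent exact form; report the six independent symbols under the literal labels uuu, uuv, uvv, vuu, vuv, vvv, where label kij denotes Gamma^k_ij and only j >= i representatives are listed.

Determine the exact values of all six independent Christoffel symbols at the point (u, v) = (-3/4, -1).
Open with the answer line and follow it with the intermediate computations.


Answer: Gamma_uuu = 12/37, Gamma_uuv = 0, Gamma_uvv = 0, Gamma_vuu = 0, Gamma_vuv = 0, Gamma_vvv = 0

E = 37/36, F = 0, G = 1 at the point
E_u = 2/3, E_v = 0, F_u = 0, F_v = 0, G_u = 0, G_v = 0
EG - F^2 = 37/36;  g^inv = (36/37) * [[1, 0], [0, 37/36]]
first-kind symbols [ij,l] = (1/2)(d_i g_jl + d_j g_il - d_l g_ij): [uu,u] = E_u/2 = 1/3, [uu,v] = F_u - E_v/2 = 0, [uv,u] = E_v/2 = 0, [uv,v] = G_u/2 = 0, [vv,u] = F_v - G_u/2 = 0, [vv,v] = G_v/2 = 0
Gamma^u_ij = (G*[ij,u] - F*[ij,v])/(EG - F^2), Gamma^v_ij = (E*[ij,v] - F*[ij,u])/(EG - F^2)


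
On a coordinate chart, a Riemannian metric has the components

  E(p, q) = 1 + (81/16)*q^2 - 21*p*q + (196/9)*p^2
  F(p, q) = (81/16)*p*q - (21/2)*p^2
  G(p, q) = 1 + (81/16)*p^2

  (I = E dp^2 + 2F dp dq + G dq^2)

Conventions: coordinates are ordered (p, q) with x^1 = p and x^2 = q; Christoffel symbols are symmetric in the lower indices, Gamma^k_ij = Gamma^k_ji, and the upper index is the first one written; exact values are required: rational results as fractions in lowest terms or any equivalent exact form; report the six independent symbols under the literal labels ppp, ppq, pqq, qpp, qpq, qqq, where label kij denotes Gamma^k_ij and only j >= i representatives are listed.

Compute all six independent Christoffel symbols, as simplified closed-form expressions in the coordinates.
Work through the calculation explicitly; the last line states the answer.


E = 1 + (81/16)*q^2 - 21*p*q + (196/9)*p^2; F = (81/16)*p*q - (21/2)*p^2; G = 1 + (81/16)*p^2
Gamma^k_ij = (1/2) g^{kl} (d_i g_jl + d_j g_il - d_l g_ij), with g^inv = (1/(EG-F^2)) [[G, -F], [-F, E]]
first partials: E_p = -21*q + (392/9)*p, E_q = (81/8)*q - 21*p, F_p = (81/16)*q - 21*p, F_q = (81/16)*p, G_p = (81/8)*p, G_q = 0
D = EG - F^2 = 1 + (81/16)*q^2 - 21*p*q + (3865/144)*p^2
expanded: Gamma^p_pp = (G E_p - 2F F_p + F E_q)/(2D), Gamma^p_pq = (G E_q - F G_p)/(2D), Gamma^p_qq = (2G F_q - G G_p - F G_q)/(2D), Gamma^q_pp = (2E F_p - E E_q - F E_p)/(2D), Gamma^q_pq = (E G_p - F E_q)/(2D), Gamma^q_qq = (E G_q - 2F F_q + F G_p)/(2D); substitute and cancel common factors

Answer: Gamma_ppp = (3136*p - 1512*q)/(3865*p^2 - 3024*p*q + 729*q^2 + 144), Gamma_ppq = (-1512*p + 729*q)/(3865*p^2 - 3024*p*q + 729*q^2 + 144), Gamma_pqq = 0, Gamma_qpp = -1512*p/(3865*p^2 - 3024*p*q + 729*q^2 + 144), Gamma_qpq = 729*p/(3865*p^2 - 3024*p*q + 729*q^2 + 144), Gamma_qqq = 0


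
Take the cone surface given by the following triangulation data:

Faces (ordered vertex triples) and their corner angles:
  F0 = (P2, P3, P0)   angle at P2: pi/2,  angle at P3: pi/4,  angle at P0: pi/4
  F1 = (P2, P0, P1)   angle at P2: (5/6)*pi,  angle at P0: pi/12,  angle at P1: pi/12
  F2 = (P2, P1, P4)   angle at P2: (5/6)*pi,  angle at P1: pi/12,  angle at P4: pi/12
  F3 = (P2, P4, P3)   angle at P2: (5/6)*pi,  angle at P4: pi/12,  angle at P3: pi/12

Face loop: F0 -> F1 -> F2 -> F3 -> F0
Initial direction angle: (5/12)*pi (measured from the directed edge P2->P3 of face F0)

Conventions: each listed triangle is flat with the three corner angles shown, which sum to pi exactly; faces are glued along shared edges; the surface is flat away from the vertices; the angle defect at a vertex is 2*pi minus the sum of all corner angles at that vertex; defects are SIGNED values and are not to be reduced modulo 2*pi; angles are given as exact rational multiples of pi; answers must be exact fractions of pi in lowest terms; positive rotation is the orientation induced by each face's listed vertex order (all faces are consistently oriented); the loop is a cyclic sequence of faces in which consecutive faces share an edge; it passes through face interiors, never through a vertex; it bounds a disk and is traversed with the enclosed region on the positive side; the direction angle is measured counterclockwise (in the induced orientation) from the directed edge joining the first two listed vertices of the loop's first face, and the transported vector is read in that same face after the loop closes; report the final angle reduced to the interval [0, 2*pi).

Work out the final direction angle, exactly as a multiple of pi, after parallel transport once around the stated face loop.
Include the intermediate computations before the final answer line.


enclosed vertex P2: corner angles sum to 3*pi, defect = 2*pi - 3*pi = -pi
final direction = starting direction + enclosed defect total, reduced mod 2*pi (induced orientation)
final angle = (5/12)*pi - pi = (17/12)*pi (mod 2*pi)

Answer: final direction angle = (17/12)*pi


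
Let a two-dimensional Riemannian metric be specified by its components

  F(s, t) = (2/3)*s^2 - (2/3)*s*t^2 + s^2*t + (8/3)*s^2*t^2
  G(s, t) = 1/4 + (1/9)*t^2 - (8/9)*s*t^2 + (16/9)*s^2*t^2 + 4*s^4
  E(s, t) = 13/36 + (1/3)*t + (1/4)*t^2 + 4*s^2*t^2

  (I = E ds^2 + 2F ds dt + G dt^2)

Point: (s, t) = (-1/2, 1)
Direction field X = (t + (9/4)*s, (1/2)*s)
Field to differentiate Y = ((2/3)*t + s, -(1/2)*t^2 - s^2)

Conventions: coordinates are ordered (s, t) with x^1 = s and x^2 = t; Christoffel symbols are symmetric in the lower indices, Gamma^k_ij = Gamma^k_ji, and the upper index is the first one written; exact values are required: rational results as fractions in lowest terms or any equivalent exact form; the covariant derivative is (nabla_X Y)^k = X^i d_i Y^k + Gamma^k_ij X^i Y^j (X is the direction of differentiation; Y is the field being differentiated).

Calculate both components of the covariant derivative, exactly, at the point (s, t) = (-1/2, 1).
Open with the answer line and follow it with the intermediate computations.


Answer: (nabla_X Y)^s = 1053/1048, (nabla_X Y)^t = -36457/37728

E = 35/18, F = 17/12, G = 3/2 at the point
E_s = -4, E_t = 17/6, F_s = -5, F_t = 9/4, G_s = -14/3, G_t = 2
EG - F^2 = 131/144;  g^inv = (144/131) * [[3/2, -17/12], [-17/12, 35/18]]
first-kind symbols [ij,l] = (1/2)(d_i g_jl + d_j g_il - d_l g_ij): [ss,s] = E_s/2 = -2, [ss,t] = F_s - E_t/2 = -77/12, [st,s] = E_t/2 = 17/12, [st,t] = G_s/2 = -7/3, [tt,s] = F_t - G_s/2 = 55/12, [tt,t] = G_t/2 = 1
Gamma^s_ij = (G*[ij,s] - F*[ij,t])/(EG - F^2), Gamma^t_ij = (E*[ij,t] - F*[ij,s])/(EG - F^2)
Gamma_sss = 877/131, Gamma_sst = 782/131, Gamma_stt = 6, Gamma_tss = -4166/393, Gamma_tst = -2827/393, Gamma_ttt = -5
X = (-1/8, -1/4), Y = (1/6, -3/4) at the point


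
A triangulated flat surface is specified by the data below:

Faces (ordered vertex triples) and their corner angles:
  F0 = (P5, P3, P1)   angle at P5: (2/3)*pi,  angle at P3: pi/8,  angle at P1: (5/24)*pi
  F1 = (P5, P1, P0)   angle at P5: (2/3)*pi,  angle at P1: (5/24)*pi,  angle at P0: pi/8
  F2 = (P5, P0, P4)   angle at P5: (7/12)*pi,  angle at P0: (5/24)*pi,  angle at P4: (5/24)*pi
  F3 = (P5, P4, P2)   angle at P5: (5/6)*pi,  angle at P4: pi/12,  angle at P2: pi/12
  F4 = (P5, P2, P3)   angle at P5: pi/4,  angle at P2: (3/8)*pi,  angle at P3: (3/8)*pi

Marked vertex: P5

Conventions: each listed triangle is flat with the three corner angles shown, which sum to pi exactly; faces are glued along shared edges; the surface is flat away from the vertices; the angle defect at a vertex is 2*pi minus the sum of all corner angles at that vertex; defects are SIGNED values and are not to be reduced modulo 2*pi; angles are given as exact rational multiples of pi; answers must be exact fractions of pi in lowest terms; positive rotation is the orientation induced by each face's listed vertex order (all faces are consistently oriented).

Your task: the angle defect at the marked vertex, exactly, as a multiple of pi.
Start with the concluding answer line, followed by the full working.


Answer: defect(P5) = -pi

Sum of corner angles at P5: 3*pi
defect = 2*pi - 3*pi


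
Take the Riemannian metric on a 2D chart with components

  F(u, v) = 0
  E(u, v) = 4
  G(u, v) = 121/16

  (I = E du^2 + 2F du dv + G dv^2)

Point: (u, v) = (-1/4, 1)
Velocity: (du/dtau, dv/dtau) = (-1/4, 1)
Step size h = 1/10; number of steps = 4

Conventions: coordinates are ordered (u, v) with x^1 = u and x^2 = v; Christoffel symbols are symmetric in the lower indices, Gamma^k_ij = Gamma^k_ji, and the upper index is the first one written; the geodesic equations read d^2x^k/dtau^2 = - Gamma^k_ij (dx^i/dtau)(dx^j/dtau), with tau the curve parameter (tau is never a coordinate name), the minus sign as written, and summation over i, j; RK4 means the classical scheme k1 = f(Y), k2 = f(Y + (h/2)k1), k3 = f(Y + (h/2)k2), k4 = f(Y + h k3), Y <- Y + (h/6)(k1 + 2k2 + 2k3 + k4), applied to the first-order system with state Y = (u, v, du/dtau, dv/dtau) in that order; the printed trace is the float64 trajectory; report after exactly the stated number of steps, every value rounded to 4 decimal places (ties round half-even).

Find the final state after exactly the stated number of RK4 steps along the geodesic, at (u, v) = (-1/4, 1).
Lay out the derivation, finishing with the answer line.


f(Y) = (du/dtau, dv/dtau, -Gamma^u_ij Y'^i Y'^j, -Gamma^v_ij Y'^i Y'^j) with the Gammas evaluated at the stage position; h = 0.100000; intermediate values shown to 6 dp
step 0: u = -0.2500, v = 1.0000, du/dtau = -0.2500, dv/dtau = 1.0000
step 1:
  k1: at (u, v) = (-0.250000, 1.000000), (du/dtau, dv/dtau) = (-0.250000, 1.000000); Gamma_uuu = 0.000000, Gamma_uuv = 0.000000, Gamma_uvv = 0.000000, Gamma_vuu = 0.000000, Gamma_vuv = 0.000000, Gamma_vvv = 0.000000; k1 = (-0.250000, 1.000000, 0.000000, 0.000000)
  k2: at (u, v) = (-0.262500, 1.050000), (du/dtau, dv/dtau) = (-0.250000, 1.000000); Gamma_uuu = 0.000000, Gamma_uuv = 0.000000, Gamma_uvv = 0.000000, Gamma_vuu = 0.000000, Gamma_vuv = 0.000000, Gamma_vvv = 0.000000; k2 = (-0.250000, 1.000000, 0.000000, 0.000000)
  k3: at (u, v) = (-0.262500, 1.050000), (du/dtau, dv/dtau) = (-0.250000, 1.000000); Gamma_uuu = 0.000000, Gamma_uuv = 0.000000, Gamma_uvv = 0.000000, Gamma_vuu = 0.000000, Gamma_vuv = 0.000000, Gamma_vvv = 0.000000; k3 = (-0.250000, 1.000000, 0.000000, 0.000000)
  k4: at (u, v) = (-0.275000, 1.100000), (du/dtau, dv/dtau) = (-0.250000, 1.000000); Gamma_uuu = 0.000000, Gamma_uuv = 0.000000, Gamma_uvv = 0.000000, Gamma_vuu = 0.000000, Gamma_vuv = 0.000000, Gamma_vvv = 0.000000; k4 = (-0.250000, 1.000000, 0.000000, 0.000000)
  Y <- Y + (h/6)(k1 + 2k2 + 2k3 + k4): u = -0.2750, v = 1.1000, du/dtau = -0.2500, dv/dtau = 1.0000
step 2:
  k1: at (u, v) = (-0.275000, 1.100000), (du/dtau, dv/dtau) = (-0.250000, 1.000000); Gamma_uuu = 0.000000, Gamma_uuv = 0.000000, Gamma_uvv = 0.000000, Gamma_vuu = 0.000000, Gamma_vuv = 0.000000, Gamma_vvv = 0.000000; k1 = (-0.250000, 1.000000, 0.000000, 0.000000)
  k2: at (u, v) = (-0.287500, 1.150000), (du/dtau, dv/dtau) = (-0.250000, 1.000000); Gamma_uuu = 0.000000, Gamma_uuv = 0.000000, Gamma_uvv = 0.000000, Gamma_vuu = 0.000000, Gamma_vuv = 0.000000, Gamma_vvv = 0.000000; k2 = (-0.250000, 1.000000, 0.000000, 0.000000)
  k3: at (u, v) = (-0.287500, 1.150000), (du/dtau, dv/dtau) = (-0.250000, 1.000000); Gamma_uuu = 0.000000, Gamma_uuv = 0.000000, Gamma_uvv = 0.000000, Gamma_vuu = 0.000000, Gamma_vuv = 0.000000, Gamma_vvv = 0.000000; k3 = (-0.250000, 1.000000, 0.000000, 0.000000)
  k4: at (u, v) = (-0.300000, 1.200000), (du/dtau, dv/dtau) = (-0.250000, 1.000000); Gamma_uuu = 0.000000, Gamma_uuv = 0.000000, Gamma_uvv = 0.000000, Gamma_vuu = 0.000000, Gamma_vuv = 0.000000, Gamma_vvv = 0.000000; k4 = (-0.250000, 1.000000, 0.000000, 0.000000)
  Y <- Y + (h/6)(k1 + 2k2 + 2k3 + k4): u = -0.3000, v = 1.2000, du/dtau = -0.2500, dv/dtau = 1.0000
step 3:
  k1: at (u, v) = (-0.300000, 1.200000), (du/dtau, dv/dtau) = (-0.250000, 1.000000); Gamma_uuu = 0.000000, Gamma_uuv = 0.000000, Gamma_uvv = 0.000000, Gamma_vuu = 0.000000, Gamma_vuv = 0.000000, Gamma_vvv = 0.000000; k1 = (-0.250000, 1.000000, 0.000000, 0.000000)
  k2: at (u, v) = (-0.312500, 1.250000), (du/dtau, dv/dtau) = (-0.250000, 1.000000); Gamma_uuu = 0.000000, Gamma_uuv = 0.000000, Gamma_uvv = 0.000000, Gamma_vuu = 0.000000, Gamma_vuv = 0.000000, Gamma_vvv = 0.000000; k2 = (-0.250000, 1.000000, 0.000000, 0.000000)
  k3: at (u, v) = (-0.312500, 1.250000), (du/dtau, dv/dtau) = (-0.250000, 1.000000); Gamma_uuu = 0.000000, Gamma_uuv = 0.000000, Gamma_uvv = 0.000000, Gamma_vuu = 0.000000, Gamma_vuv = 0.000000, Gamma_vvv = 0.000000; k3 = (-0.250000, 1.000000, 0.000000, 0.000000)
  k4: at (u, v) = (-0.325000, 1.300000), (du/dtau, dv/dtau) = (-0.250000, 1.000000); Gamma_uuu = 0.000000, Gamma_uuv = 0.000000, Gamma_uvv = 0.000000, Gamma_vuu = 0.000000, Gamma_vuv = 0.000000, Gamma_vvv = 0.000000; k4 = (-0.250000, 1.000000, 0.000000, 0.000000)
  Y <- Y + (h/6)(k1 + 2k2 + 2k3 + k4): u = -0.3250, v = 1.3000, du/dtau = -0.2500, dv/dtau = 1.0000
step 4:
  k1: at (u, v) = (-0.325000, 1.300000), (du/dtau, dv/dtau) = (-0.250000, 1.000000); Gamma_uuu = 0.000000, Gamma_uuv = 0.000000, Gamma_uvv = 0.000000, Gamma_vuu = 0.000000, Gamma_vuv = 0.000000, Gamma_vvv = 0.000000; k1 = (-0.250000, 1.000000, 0.000000, 0.000000)
  k2: at (u, v) = (-0.337500, 1.350000), (du/dtau, dv/dtau) = (-0.250000, 1.000000); Gamma_uuu = 0.000000, Gamma_uuv = 0.000000, Gamma_uvv = 0.000000, Gamma_vuu = 0.000000, Gamma_vuv = 0.000000, Gamma_vvv = 0.000000; k2 = (-0.250000, 1.000000, 0.000000, 0.000000)
  k3: at (u, v) = (-0.337500, 1.350000), (du/dtau, dv/dtau) = (-0.250000, 1.000000); Gamma_uuu = 0.000000, Gamma_uuv = 0.000000, Gamma_uvv = 0.000000, Gamma_vuu = 0.000000, Gamma_vuv = 0.000000, Gamma_vvv = 0.000000; k3 = (-0.250000, 1.000000, 0.000000, 0.000000)
  k4: at (u, v) = (-0.350000, 1.400000), (du/dtau, dv/dtau) = (-0.250000, 1.000000); Gamma_uuu = 0.000000, Gamma_uuv = 0.000000, Gamma_uvv = 0.000000, Gamma_vuu = 0.000000, Gamma_vuv = 0.000000, Gamma_vvv = 0.000000; k4 = (-0.250000, 1.000000, 0.000000, 0.000000)
  Y <- Y + (h/6)(k1 + 2k2 + 2k3 + k4): u = -0.3500, v = 1.4000, du/dtau = -0.2500, dv/dtau = 1.0000

Answer: u = -0.3500, v = 1.4000, du/dtau = -0.2500, dv/dtau = 1.0000


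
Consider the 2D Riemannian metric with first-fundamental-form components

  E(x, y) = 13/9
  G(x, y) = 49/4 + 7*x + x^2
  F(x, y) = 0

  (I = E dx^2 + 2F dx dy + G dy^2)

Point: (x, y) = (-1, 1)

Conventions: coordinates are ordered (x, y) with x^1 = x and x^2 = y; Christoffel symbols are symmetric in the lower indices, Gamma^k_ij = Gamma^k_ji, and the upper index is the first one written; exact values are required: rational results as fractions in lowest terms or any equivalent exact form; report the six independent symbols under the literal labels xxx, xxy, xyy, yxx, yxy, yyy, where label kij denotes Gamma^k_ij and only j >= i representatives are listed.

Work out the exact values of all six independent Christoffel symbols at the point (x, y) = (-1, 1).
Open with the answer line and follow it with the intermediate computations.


Answer: Gamma_xxx = 0, Gamma_xxy = 0, Gamma_xyy = -45/26, Gamma_yxx = 0, Gamma_yxy = 2/5, Gamma_yyy = 0

E = 13/9, F = 0, G = 25/4 at the point
E_x = 0, E_y = 0, F_x = 0, F_y = 0, G_x = 5, G_y = 0
EG - F^2 = 325/36;  g^inv = (36/325) * [[25/4, 0], [0, 13/9]]
first-kind symbols [ij,l] = (1/2)(d_i g_jl + d_j g_il - d_l g_ij): [xx,x] = E_x/2 = 0, [xx,y] = F_x - E_y/2 = 0, [xy,x] = E_y/2 = 0, [xy,y] = G_x/2 = 5/2, [yy,x] = F_y - G_x/2 = -5/2, [yy,y] = G_y/2 = 0
Gamma^x_ij = (G*[ij,x] - F*[ij,y])/(EG - F^2), Gamma^y_ij = (E*[ij,y] - F*[ij,x])/(EG - F^2)


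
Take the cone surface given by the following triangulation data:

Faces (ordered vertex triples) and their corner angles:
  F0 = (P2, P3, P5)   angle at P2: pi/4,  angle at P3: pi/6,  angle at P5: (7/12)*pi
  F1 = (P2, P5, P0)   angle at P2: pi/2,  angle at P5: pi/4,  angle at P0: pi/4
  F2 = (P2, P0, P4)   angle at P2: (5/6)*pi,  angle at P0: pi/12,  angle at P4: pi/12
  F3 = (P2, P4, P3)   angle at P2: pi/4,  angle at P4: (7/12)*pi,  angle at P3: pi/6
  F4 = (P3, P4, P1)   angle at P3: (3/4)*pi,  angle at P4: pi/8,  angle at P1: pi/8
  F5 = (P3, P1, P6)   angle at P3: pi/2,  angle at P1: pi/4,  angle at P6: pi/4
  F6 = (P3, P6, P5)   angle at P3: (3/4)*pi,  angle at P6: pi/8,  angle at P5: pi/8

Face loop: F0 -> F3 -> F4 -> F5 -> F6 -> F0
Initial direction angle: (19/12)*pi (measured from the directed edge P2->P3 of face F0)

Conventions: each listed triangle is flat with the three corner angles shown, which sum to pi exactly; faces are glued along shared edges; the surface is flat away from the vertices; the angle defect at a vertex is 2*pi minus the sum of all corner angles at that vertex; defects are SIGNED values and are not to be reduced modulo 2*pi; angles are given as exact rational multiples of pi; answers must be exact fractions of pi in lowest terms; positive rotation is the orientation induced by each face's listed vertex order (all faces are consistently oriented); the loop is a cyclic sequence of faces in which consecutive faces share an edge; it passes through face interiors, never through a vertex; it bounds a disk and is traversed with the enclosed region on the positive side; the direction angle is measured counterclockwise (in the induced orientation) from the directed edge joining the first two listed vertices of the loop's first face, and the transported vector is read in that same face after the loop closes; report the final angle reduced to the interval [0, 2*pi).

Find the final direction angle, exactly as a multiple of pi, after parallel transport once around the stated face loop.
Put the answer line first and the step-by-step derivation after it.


Answer: final direction angle = (5/4)*pi

enclosed vertex P3: corner angles sum to (7/3)*pi, defect = 2*pi - (7/3)*pi = -pi/3
holonomy = initial angle + sum of enclosed defects (mod 2*pi), positive in the induced orientation
final angle = (19/12)*pi - pi/3 = (5/4)*pi (mod 2*pi)


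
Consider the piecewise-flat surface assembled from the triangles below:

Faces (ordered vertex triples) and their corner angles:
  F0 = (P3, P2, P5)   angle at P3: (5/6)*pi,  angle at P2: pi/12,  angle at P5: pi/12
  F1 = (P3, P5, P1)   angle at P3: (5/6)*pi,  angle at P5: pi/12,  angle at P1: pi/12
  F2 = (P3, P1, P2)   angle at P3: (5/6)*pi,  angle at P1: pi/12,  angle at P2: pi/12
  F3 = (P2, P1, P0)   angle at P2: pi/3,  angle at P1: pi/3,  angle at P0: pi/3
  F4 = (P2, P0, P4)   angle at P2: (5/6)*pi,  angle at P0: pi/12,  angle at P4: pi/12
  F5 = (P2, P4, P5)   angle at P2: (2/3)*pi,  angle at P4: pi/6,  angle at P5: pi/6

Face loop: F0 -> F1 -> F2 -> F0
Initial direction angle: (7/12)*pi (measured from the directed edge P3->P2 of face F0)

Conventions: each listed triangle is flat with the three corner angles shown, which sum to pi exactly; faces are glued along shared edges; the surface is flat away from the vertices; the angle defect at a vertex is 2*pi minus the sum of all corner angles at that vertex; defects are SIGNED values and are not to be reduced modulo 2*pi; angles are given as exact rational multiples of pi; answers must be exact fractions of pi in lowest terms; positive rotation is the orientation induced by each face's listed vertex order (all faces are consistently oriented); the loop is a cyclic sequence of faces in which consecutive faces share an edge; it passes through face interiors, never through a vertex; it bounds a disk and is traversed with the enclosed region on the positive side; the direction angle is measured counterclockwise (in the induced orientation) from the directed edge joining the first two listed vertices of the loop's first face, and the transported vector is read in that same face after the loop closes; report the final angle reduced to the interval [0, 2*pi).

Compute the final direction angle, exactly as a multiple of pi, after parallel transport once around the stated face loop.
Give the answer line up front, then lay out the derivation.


Answer: final direction angle = pi/12

enclosed vertex P3: corner angles sum to (5/2)*pi, defect = 2*pi - (5/2)*pi = -pi/2
the final direction is the initial angle plus the enclosed defects, taken mod 2*pi in the induced orientation
final angle = (7/12)*pi - pi/2 = pi/12 (mod 2*pi)


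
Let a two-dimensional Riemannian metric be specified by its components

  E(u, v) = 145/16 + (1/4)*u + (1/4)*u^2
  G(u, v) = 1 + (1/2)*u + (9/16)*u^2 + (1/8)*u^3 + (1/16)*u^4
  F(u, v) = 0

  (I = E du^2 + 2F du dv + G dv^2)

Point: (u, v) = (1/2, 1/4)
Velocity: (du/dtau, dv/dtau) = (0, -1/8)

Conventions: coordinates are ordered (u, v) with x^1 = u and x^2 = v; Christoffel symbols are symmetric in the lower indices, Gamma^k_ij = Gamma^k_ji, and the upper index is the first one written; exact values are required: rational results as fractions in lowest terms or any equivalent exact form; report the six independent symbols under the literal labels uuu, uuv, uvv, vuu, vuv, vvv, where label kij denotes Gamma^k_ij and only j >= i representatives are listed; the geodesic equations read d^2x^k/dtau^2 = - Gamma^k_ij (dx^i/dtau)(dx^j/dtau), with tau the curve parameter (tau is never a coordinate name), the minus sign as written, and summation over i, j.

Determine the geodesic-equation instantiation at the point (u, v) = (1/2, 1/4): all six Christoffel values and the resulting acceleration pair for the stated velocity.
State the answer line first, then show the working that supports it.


Answer: Gamma_uuu = 1/37, Gamma_uuv = 0, Gamma_uvv = -19/296, Gamma_vuu = 0, Gamma_vuv = 8/19, Gamma_vvv = 0; accelerations (d^2u/dtau^2, d^2v/dtau^2) = (19/18944, 0)

E = 37/4, F = 0, G = 361/256 at the point
E_u = 1/2, E_v = 0, F_u = 0, F_v = 0, G_u = 19/16, G_v = 0
EG - F^2 = 13357/1024;  g^inv = (1024/13357) * [[361/256, 0], [0, 37/4]]
first-kind symbols [ij,l] = (1/2)(d_i g_jl + d_j g_il - d_l g_ij): [uu,u] = E_u/2 = 1/4, [uu,v] = F_u - E_v/2 = 0, [uv,u] = E_v/2 = 0, [uv,v] = G_u/2 = 19/32, [vv,u] = F_v - G_u/2 = -19/32, [vv,v] = G_v/2 = 0
Gamma^u_ij = (G*[ij,u] - F*[ij,v])/(EG - F^2), Gamma^v_ij = (E*[ij,v] - F*[ij,u])/(EG - F^2)
Gamma_uuu = 1/37, Gamma_uuv = 0, Gamma_uvv = -19/296, Gamma_vuu = 0, Gamma_vuv = 8/19, Gamma_vvv = 0
d^2u/dtau^2 = -(Gamma_uuu*(0)^2 + 2*Gamma_uuv*(0)*(-1/8) + Gamma_uvv*(-1/8)^2) = 19/18944
d^2v/dtau^2 = -(Gamma_vuu*(0)^2 + 2*Gamma_vuv*(0)*(-1/8) + Gamma_vvv*(-1/8)^2) = 0


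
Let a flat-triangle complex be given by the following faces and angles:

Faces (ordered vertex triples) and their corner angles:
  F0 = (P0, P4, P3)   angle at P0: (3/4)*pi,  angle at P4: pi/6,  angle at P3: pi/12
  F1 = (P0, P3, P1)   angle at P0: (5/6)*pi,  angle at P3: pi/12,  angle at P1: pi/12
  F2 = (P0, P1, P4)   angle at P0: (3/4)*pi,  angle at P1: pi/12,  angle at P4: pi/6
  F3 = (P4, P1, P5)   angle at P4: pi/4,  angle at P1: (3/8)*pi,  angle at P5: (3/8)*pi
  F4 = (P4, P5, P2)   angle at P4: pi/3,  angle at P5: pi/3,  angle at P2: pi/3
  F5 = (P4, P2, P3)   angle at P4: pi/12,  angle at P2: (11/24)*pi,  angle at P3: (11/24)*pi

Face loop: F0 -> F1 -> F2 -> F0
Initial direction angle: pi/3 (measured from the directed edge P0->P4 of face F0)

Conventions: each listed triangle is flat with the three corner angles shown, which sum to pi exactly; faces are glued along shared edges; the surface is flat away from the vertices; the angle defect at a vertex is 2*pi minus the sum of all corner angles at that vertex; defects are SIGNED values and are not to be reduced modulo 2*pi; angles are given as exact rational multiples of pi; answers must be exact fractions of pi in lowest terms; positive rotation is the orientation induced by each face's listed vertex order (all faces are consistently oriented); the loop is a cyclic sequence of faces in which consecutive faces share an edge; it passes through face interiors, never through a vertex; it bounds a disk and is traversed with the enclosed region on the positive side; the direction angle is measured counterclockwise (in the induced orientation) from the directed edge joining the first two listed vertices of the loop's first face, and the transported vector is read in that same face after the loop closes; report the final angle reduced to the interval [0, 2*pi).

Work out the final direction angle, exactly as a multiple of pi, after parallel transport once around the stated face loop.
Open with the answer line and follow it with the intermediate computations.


Answer: final direction angle = 0

enclosed vertex P0: corner angles sum to (7/3)*pi, defect = 2*pi - (7/3)*pi = -pi/3
by Gauss-Bonnet the loop rotates the vector by the enclosed defect sum (positive orientation, mod 2*pi)
final angle = pi/3 - pi/3 = 0 (mod 2*pi)


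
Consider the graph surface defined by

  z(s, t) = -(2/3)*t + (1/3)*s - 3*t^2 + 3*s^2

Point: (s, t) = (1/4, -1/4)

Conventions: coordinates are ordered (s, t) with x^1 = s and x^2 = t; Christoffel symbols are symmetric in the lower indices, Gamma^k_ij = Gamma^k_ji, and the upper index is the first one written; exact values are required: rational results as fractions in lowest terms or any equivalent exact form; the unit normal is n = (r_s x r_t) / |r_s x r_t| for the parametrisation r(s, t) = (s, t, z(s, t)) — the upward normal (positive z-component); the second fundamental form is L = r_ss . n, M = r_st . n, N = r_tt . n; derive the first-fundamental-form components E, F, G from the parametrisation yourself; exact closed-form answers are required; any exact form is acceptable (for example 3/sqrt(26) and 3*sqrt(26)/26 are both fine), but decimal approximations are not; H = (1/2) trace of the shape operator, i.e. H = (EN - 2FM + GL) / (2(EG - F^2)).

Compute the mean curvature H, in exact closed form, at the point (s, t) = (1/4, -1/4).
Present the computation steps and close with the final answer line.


z_s = 11/6, z_t = 5/6, z_ss = 6, z_st = 0, z_tt = -6
E = 157/36, F = 55/36, G = 61/36; answer radicand W^2 = 91/18
unnormalised second-form numerators: l = 6, m = 0, n = -6; L = l/sqrt(91/18), and similarly M = m/sqrt(W^2), N = n/sqrt(W^2)
H = (E*n - 2*F*m + G*l) / (2*(EG - F^2)*sqrt(W^2)); E*n - 2*F*m + G*l = -16, EG - F^2 = 91/18, so H = (-144/91)/sqrt(91/18)

Answer: H = -432*sqrt(182)/8281


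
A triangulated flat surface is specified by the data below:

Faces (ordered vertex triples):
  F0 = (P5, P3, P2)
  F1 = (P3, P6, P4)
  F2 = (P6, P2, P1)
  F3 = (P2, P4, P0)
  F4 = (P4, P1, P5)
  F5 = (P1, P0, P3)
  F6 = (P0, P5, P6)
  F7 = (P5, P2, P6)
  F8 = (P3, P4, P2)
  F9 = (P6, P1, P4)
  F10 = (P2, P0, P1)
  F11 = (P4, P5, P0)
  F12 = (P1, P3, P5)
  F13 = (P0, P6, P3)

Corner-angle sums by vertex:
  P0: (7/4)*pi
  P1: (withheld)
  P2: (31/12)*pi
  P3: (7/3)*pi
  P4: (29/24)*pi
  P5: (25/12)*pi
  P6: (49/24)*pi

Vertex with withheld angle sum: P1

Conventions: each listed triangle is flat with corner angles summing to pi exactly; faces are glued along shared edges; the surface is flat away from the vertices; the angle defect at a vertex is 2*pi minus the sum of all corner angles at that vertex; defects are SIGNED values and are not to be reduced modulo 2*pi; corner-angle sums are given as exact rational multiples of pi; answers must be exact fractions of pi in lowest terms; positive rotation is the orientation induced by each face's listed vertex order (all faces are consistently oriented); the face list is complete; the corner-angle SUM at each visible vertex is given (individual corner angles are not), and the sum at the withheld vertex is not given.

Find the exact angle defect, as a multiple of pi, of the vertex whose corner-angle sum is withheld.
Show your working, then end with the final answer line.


V = 7, E = 21, F = 14; chi = V - E + F = 0
Gauss-Bonnet: total defect = 2*pi*chi = 0; visible defects sum to 0

Answer: defect(P1) = 0


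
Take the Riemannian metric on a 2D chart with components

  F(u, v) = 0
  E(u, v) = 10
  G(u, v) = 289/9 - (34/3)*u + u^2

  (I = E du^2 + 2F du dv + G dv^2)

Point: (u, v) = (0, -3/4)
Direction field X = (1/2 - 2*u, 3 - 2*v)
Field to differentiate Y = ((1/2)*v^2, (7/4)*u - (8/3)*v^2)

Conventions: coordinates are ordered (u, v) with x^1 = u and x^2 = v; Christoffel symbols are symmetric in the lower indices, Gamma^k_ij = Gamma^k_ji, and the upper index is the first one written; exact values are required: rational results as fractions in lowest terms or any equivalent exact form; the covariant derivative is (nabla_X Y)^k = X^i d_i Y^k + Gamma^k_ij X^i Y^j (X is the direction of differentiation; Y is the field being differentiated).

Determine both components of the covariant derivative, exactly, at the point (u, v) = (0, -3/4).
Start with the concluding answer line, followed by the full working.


Answer: (nabla_X Y)^u = -36/5, (nabla_X Y)^v = 20437/1088

E = 10, F = 0, G = 289/9 at the point
E_u = 0, E_v = 0, F_u = 0, F_v = 0, G_u = -34/3, G_v = 0
EG - F^2 = 2890/9;  g^inv = (9/2890) * [[289/9, 0], [0, 10]]
first-kind symbols [ij,l] = (1/2)(d_i g_jl + d_j g_il - d_l g_ij): [uu,u] = E_u/2 = 0, [uu,v] = F_u - E_v/2 = 0, [uv,u] = E_v/2 = 0, [uv,v] = G_u/2 = -17/3, [vv,u] = F_v - G_u/2 = 17/3, [vv,v] = G_v/2 = 0
Gamma^u_ij = (G*[ij,u] - F*[ij,v])/(EG - F^2), Gamma^v_ij = (E*[ij,v] - F*[ij,u])/(EG - F^2)
Gamma_uuu = 0, Gamma_uuv = 0, Gamma_uvv = 17/30, Gamma_vuu = 0, Gamma_vuv = -3/17, Gamma_vvv = 0
X = (1/2, 9/2), Y = (9/32, -3/2) at the point


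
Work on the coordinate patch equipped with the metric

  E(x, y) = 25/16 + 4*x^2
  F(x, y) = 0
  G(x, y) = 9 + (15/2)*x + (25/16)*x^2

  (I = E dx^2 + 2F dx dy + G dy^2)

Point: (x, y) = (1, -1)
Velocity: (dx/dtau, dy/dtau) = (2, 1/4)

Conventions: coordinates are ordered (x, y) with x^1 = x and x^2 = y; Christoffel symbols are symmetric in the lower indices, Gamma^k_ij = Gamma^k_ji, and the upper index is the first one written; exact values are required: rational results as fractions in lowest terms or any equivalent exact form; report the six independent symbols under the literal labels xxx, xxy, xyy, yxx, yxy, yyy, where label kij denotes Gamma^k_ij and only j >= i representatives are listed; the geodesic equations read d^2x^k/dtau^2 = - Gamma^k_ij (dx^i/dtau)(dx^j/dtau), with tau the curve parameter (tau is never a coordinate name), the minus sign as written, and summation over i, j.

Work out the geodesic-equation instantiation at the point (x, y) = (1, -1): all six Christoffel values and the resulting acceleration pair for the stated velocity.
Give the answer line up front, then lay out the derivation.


Answer: Gamma_xxx = 64/89, Gamma_xxy = 0, Gamma_xyy = -85/89, Gamma_yxx = 0, Gamma_yxy = 5/17, Gamma_yyy = 0; accelerations (d^2x/dtau^2, d^2y/dtau^2) = (-4011/1424, -5/17)

E = 89/16, F = 0, G = 289/16 at the point
E_x = 8, E_y = 0, F_x = 0, F_y = 0, G_x = 85/8, G_y = 0
EG - F^2 = 25721/256;  g^inv = (256/25721) * [[289/16, 0], [0, 89/16]]
first-kind symbols [ij,l] = (1/2)(d_i g_jl + d_j g_il - d_l g_ij): [xx,x] = E_x/2 = 4, [xx,y] = F_x - E_y/2 = 0, [xy,x] = E_y/2 = 0, [xy,y] = G_x/2 = 85/16, [yy,x] = F_y - G_x/2 = -85/16, [yy,y] = G_y/2 = 0
Gamma^x_ij = (G*[ij,x] - F*[ij,y])/(EG - F^2), Gamma^y_ij = (E*[ij,y] - F*[ij,x])/(EG - F^2)
Gamma_xxx = 64/89, Gamma_xxy = 0, Gamma_xyy = -85/89, Gamma_yxx = 0, Gamma_yxy = 5/17, Gamma_yyy = 0
d^2x/dtau^2 = -(Gamma_xxx*(2)^2 + 2*Gamma_xxy*(2)*(1/4) + Gamma_xyy*(1/4)^2) = -4011/1424
d^2y/dtau^2 = -(Gamma_yxx*(2)^2 + 2*Gamma_yxy*(2)*(1/4) + Gamma_yyy*(1/4)^2) = -5/17


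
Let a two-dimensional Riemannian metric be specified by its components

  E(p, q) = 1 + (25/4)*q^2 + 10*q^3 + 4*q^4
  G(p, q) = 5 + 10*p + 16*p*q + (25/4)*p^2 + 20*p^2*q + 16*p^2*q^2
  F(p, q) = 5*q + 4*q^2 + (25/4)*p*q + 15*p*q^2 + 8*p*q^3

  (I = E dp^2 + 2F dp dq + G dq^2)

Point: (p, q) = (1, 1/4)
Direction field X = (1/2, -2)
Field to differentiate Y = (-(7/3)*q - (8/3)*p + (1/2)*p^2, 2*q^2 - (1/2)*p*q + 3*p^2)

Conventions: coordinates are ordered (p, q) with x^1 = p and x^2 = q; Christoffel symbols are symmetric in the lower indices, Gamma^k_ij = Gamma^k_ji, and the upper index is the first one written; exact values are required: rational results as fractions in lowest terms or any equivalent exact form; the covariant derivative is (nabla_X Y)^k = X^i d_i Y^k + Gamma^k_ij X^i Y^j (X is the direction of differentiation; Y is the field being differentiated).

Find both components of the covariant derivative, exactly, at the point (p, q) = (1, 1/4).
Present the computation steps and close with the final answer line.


E = 25/16, F = 33/8, G = 125/4 at the point
E_p = 0, E_q = 21/4, F_p = 21/8, F_q = 89/4, G_p = 77/2, G_q = 44
EG - F^2 = 509/16;  g^inv = (16/509) * [[125/4, -33/8], [-33/8, 25/16]]
first-kind symbols [ij,l] = (1/2)(d_i g_jl + d_j g_il - d_l g_ij): [pp,p] = E_p/2 = 0, [pp,q] = F_p - E_q/2 = 0, [pq,p] = E_q/2 = 21/8, [pq,q] = G_p/2 = 77/4, [qq,p] = F_q - G_p/2 = 3, [qq,q] = G_q/2 = 22
Gamma^p_ij = (G*[ij,p] - F*[ij,q])/(EG - F^2), Gamma^q_ij = (E*[ij,q] - F*[ij,p])/(EG - F^2)
Gamma_ppp = 0, Gamma_ppq = 42/509, Gamma_pqq = 48/509, Gamma_qpp = 0, Gamma_qpq = 308/509, Gamma_qqq = 352/509
X = (1/2, -2), Y = (-11/4, 3) at the point

Answer: (nabla_X Y)^p = 11743/3054, (nabla_X Y)^q = 16483/8144


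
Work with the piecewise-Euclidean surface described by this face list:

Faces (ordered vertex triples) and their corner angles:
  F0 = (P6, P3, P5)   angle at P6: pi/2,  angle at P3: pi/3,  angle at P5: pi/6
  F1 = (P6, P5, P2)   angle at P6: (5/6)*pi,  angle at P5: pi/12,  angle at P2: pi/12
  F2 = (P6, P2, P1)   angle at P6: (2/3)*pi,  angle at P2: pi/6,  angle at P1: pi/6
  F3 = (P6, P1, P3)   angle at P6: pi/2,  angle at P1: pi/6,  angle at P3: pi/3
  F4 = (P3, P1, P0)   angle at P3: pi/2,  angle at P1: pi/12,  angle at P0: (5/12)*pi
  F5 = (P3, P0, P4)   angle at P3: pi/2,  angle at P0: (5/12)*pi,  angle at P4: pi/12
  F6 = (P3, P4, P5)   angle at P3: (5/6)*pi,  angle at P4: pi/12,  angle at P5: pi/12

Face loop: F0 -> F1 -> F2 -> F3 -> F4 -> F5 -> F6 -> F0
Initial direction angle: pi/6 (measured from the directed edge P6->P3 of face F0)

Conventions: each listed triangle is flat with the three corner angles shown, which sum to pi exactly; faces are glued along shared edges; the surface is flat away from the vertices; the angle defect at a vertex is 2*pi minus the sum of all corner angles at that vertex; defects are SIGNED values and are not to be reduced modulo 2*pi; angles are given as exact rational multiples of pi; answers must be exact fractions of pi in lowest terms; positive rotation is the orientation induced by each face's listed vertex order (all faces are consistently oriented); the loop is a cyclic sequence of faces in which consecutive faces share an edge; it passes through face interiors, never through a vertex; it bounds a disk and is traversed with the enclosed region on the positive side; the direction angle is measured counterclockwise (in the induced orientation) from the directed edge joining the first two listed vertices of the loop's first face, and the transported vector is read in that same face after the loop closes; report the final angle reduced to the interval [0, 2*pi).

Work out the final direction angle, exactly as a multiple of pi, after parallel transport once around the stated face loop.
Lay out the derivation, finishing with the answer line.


enclosed vertex P3: corner angles sum to (5/2)*pi, defect = 2*pi - (5/2)*pi = -pi/2
enclosed vertex P6: corner angles sum to (5/2)*pi, defect = 2*pi - (5/2)*pi = -pi/2
adding the enclosed defects to the starting angle (mod 2*pi, induced orientation) gives the holonomy
final angle = pi/6 - pi = (7/6)*pi (mod 2*pi)

Answer: final direction angle = (7/6)*pi
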